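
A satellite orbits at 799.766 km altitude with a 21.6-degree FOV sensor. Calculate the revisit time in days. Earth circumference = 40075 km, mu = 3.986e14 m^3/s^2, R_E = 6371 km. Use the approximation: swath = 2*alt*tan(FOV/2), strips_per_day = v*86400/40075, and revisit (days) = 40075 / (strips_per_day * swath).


swath = 2*799.766*tan(0.1884956) = 305.1270 km
v = sqrt(mu/r) = 7455.6562 m/s = 7.4557 km/s
strips/day = v*86400/40075 = 7.4557*86400/40075 = 16.0741
coverage/day = strips * swath = 16.0741 * 305.1270 = 4904.6361 km
revisit = 40075 / 4904.6361 = 8.1708 days

8.1708 days


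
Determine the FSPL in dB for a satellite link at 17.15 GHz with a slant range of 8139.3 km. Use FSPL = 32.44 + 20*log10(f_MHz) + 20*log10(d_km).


f = 17.15 GHz = 17150.0000 MHz
d = 8139.3 km
FSPL = 32.44 + 20*log10(17150.0000) + 20*log10(8139.3)
FSPL = 32.44 + 84.6853 + 78.2117
FSPL = 195.3370 dB

195.3370 dB


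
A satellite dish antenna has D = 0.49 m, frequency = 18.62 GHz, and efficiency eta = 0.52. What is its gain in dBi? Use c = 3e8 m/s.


lambda = c/f = 3e8 / 1.862e+10 = 0.01611171 m
G = eta*(pi*D/lambda)^2 = 0.52*(pi*0.49/0.01611171)^2
G = 4746.9220 (linear)
G = 10*log10(4746.9220) = 36.7641 dBi

36.7641 dBi


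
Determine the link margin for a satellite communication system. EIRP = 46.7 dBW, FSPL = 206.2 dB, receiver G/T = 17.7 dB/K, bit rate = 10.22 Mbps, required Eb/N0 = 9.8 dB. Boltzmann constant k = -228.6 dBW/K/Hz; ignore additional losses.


C/N0 = EIRP - FSPL + G/T - k = 46.7 - 206.2 + 17.7 - (-228.6)
C/N0 = 86.8000 dB-Hz
R_b = 10.22 Mbps = 1.022e+07 bps -> 10*log10(R_b) = 70.0945 dB-Hz
Eb/N0 = C/N0 - 10*log10(R_b) = 86.8000 - 70.0945 = 16.7055 dB
Margin = Eb/N0 - Eb/N0_req = 16.7055 - 9.8 = 6.9055 dB (link closes)

6.9055 dB


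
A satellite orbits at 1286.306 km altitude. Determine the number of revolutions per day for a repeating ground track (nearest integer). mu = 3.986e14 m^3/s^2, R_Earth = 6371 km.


r = 7.657306e+06 m
T = 2*pi*sqrt(r^3/mu) = 6668.4550 s = 111.1409 min
revs/day = 1440 / 111.1409 = 12.9565
Rounded: 13 revolutions per day

13 revolutions per day


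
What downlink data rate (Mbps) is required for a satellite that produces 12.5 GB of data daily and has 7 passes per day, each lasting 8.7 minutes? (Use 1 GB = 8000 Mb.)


total contact time = 7 * 8.7 * 60 = 3654.0000 s
data = 12.5 GB = 100000.0000 Mb
rate = 100000.0000 / 3654.0000 = 27.3673 Mbps

27.3673 Mbps


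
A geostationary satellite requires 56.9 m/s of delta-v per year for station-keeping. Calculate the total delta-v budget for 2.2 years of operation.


dV = rate * years = 56.9 * 2.2
dV = 125.1800 m/s

125.1800 m/s


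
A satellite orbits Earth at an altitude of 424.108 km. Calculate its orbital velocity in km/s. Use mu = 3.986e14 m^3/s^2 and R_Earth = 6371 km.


r = R_E + alt = 6371.0 + 424.108 = 6795.1080 km = 6.795108e+06 m
v = sqrt(mu/r) = sqrt(3.986e14 / 6.795108e+06) = 7658.9717 m/s = 7.6590 km/s

7.6590 km/s


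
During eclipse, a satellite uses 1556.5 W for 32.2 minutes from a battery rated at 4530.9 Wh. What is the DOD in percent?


E_used = P * t / 60 = 1556.5 * 32.2 / 60 = 835.3217 Wh
DOD = E_used / E_total * 100 = 835.3217 / 4530.9 * 100
DOD = 18.4361 %

18.4361 %


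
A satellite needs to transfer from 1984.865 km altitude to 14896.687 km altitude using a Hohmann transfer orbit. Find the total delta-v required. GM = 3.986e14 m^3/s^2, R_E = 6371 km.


r1 = 8355.8650 km = 8.355865e+06 m
r2 = 21267.6870 km = 2.1267687e+07 m
dv1 = sqrt(mu/r1)*(sqrt(2*r2/(r1+r2)) - 1) = 1369.4346 m/s
dv2 = sqrt(mu/r2)*(1 - sqrt(2*r1/(r1+r2))) = 1077.5821 m/s
total dv = |dv1| + |dv2| = 1369.4346 + 1077.5821 = 2447.0167 m/s = 2.4470 km/s

2.4470 km/s


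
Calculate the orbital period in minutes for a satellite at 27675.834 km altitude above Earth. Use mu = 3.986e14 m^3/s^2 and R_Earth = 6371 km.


r = 34046.8340 km = 3.4046834e+07 m
T = 2*pi*sqrt(r^3/mu) = 2*pi*sqrt(3.9466644e+22 / 3.986e14)
T = 62521.0583 s = 1042.0176 min

1042.0176 minutes


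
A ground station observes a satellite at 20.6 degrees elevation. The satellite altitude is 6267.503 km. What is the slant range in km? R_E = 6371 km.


h = 6267.503 km, el = 20.6 deg
d = -R_E*sin(el) + sqrt((R_E*sin(el))^2 + 2*R_E*h + h^2)
d = -6371.0000*sin(0.3595378) + sqrt((6371.0000*0.3518416)^2 + 2*6371.0000*6267.503 + 6267.503^2)
d = 8901.4331 km

8901.4331 km


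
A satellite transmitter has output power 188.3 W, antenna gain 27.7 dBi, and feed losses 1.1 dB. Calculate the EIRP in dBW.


Pt = 188.3 W = 22.7485 dBW
EIRP = Pt_dBW + Gt - losses = 22.7485 + 27.7 - 1.1 = 49.3485 dBW

49.3485 dBW


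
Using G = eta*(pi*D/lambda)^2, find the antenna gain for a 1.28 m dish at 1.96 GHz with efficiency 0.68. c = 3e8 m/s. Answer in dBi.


lambda = c/f = 3e8 / 1.96e+09 = 0.1530612 m
G = eta*(pi*D/lambda)^2 = 0.68*(pi*1.28/0.1530612)^2
G = 469.3515 (linear)
G = 10*log10(469.3515) = 26.7150 dBi

26.7150 dBi


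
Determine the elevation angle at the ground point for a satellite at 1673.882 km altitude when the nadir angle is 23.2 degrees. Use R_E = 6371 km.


r = R_E + alt = 8044.8820 km
Law of sines in the satellite / Earth-center / ground-point triangle:
  sin(nadir)/R_E = sin(90 + el)/r  =>  cos(el) = (r/R_E)*sin(nadir)
cos(el) = (8044.8820 / 6371.0000) * sin(23.2 deg) = 0.4974441
el = arccos(0.4974441) = 60.1690 deg
(Earth-central angle = 90 - nadir - el = 6.6310 deg)

60.1690 degrees


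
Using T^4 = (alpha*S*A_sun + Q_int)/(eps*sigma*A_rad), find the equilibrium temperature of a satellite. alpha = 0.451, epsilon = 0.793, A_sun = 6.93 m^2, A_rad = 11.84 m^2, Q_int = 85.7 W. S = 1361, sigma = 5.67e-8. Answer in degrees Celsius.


Numerator = alpha*S*A_sun + Q_int = 0.451*1361*6.93 + 85.7 = 4339.4102 W
Denominator = eps*sigma*A_rad = 0.793*5.67e-8*11.84 = 5.323631e-07 W/K^4
T^4 = 8.1512227e+09 K^4
T = 300.4732 K = 27.3232 C

27.3232 degrees Celsius


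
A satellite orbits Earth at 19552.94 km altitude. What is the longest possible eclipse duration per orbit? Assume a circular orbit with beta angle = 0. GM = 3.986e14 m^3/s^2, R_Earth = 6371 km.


r = 25923.9400 km
T = 692.3273 min
Eclipse fraction = arcsin(R_E/r)/pi = arcsin(6371.0000/25923.9400)/pi
= arcsin(0.2457574)/pi = 0.07903666
Eclipse duration = 0.07903666 * 692.3273 = 54.7192 min

54.7192 minutes


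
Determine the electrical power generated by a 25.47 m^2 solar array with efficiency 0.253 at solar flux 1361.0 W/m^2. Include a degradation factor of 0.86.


P = area * eta * S * degradation
P = 25.47 * 0.253 * 1361.0 * 0.86
P = 7542.3389 W

7542.3389 W


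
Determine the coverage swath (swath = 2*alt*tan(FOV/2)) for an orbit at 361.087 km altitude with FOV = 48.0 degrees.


FOV = 48.0 deg = 0.837758 rad
swath = 2 * alt * tan(FOV/2) = 2 * 361.087 * tan(0.418879)
swath = 2 * 361.087 * 0.4452287
swath = 321.5326 km

321.5326 km


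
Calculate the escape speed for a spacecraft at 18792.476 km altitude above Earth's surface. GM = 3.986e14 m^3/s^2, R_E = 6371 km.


r = 6371.0 + 18792.476 = 25163.4760 km = 2.5163476e+07 m
v_esc = sqrt(2*mu/r) = sqrt(2*3.986e14 / 2.5163476e+07)
v_esc = 5628.5733 m/s = 5.6286 km/s

5.6286 km/s


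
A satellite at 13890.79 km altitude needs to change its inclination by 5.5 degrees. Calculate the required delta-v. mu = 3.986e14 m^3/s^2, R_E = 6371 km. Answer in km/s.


r = 20261.7900 km = 2.026179e+07 m
V = sqrt(mu/r) = 4435.3689 m/s
di = 5.5 deg = 0.09599311 rad
dV = 2*V*sin(di/2) = 2*4435.3689*sin(0.04799655)
dV = 425.6014 m/s = 0.4256014 km/s

0.4256 km/s


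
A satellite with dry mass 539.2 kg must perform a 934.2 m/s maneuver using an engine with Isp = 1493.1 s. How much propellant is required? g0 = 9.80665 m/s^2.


ve = Isp * g0 = 1493.1 * 9.80665 = 14642.309115 m/s
mass ratio = exp(dv/ve) = exp(934.2/14642.309115) = 1.06588071
m_prop = m_dry * (mr - 1) = 539.2 * (1.06588071 - 1)
m_prop = 35.5229 kg

35.5229 kg


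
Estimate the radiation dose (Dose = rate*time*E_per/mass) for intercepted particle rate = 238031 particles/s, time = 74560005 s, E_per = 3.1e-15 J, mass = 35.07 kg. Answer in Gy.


Total energy deposited = rate * time * E_per
  = 238031 * 74560005 * 3.1e-15 = 0.05501754 J
Dose = E_total / mass = 0.05501754 / 35.07
Dose = 0.001568792 Gy

0.0016 Gy


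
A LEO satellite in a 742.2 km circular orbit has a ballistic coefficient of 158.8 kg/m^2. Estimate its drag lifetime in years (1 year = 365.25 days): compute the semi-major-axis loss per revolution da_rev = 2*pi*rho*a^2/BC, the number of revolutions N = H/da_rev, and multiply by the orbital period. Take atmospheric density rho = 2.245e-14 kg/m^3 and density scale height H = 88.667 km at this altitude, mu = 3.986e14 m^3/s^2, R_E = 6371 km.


a = R_E + alt = 7113.2000 km = 7.1132e+06 m
da_rev = 2*pi*rho*a^2/BC = 2*pi*2.245e-14*(7.1132e+06)^2/158.8 = 0.0449444174 m per revolution
N = H/da_rev = 88667.0000 m / 0.0449444174 m = 1.9728145e+06 revolutions
P = 2*pi*sqrt(a^3/mu) = 5970.4732 s
lifetime = N*P = 1.9728145e+06 * 5970.4732 = 1.1778636e+10 s = 136326.8085 days
years = 136326.8085 / 365.25 = 373.2425 years

373.2425 years


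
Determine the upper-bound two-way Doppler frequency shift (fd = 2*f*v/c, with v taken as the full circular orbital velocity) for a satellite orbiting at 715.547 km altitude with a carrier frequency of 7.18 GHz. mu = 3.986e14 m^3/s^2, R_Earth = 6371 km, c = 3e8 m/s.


r = 7.086547e+06 m
v = sqrt(mu/r) = 7499.8281 m/s (worst-case radial velocity)
f = 7.18 GHz = 7.18e+09 Hz
fd = 2*f*v/c = 2*7.18e+09*7499.8281/3.0e+08
fd = 358991.7734 Hz

358991.7734 Hz


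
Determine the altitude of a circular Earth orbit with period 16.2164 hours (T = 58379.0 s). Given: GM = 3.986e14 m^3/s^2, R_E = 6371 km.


T = 58379.0 s
r = (mu*T^2/(4*pi^2))^(1/3) = (3.986e14 * 58379.0^2 / (4*pi^2))^(1/3)
r = 3.2525972e+07 m = 32525.9722 km
alt = r - R_E = 32525.9722 - 6371 = 26154.9722 km

26154.9722 km


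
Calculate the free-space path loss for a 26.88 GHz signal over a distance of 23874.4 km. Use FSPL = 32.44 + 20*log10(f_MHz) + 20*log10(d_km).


f = 26.88 GHz = 26880.0000 MHz
d = 23874.4 km
FSPL = 32.44 + 20*log10(26880.0000) + 20*log10(23874.4)
FSPL = 32.44 + 88.5886 + 87.5586
FSPL = 208.5872 dB

208.5872 dB


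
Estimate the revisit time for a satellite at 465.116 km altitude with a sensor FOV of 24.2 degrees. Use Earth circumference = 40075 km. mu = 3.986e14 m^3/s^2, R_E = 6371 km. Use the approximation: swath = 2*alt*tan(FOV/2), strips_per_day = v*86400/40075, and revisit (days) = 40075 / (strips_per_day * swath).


swath = 2*465.116*tan(0.2111848) = 199.4245 km
v = sqrt(mu/r) = 7635.9651 m/s = 7.6360 km/s
strips/day = v*86400/40075 = 7.6360*86400/40075 = 16.4628
coverage/day = strips * swath = 16.4628 * 199.4245 = 3283.0884 km
revisit = 40075 / 3283.0884 = 12.2065 days

12.2065 days


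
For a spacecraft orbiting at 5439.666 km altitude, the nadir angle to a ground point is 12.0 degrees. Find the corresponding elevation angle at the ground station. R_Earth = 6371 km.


r = R_E + alt = 11810.6660 km
Law of sines in the satellite / Earth-center / ground-point triangle:
  sin(nadir)/R_E = sin(90 + el)/r  =>  cos(el) = (r/R_E)*sin(nadir)
cos(el) = (11810.6660 / 6371.0000) * sin(12.0 deg) = 0.3854302
el = arccos(0.3854302) = 67.3296 deg
(Earth-central angle = 90 - nadir - el = 10.6704 deg)

67.3296 degrees


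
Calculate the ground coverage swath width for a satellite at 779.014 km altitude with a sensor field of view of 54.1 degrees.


FOV = 54.1 deg = 0.9442231 rad
swath = 2 * alt * tan(FOV/2) = 2 * 779.014 * tan(0.4721116)
swath = 2 * 779.014 * 0.5106252
swath = 795.5683 km

795.5683 km


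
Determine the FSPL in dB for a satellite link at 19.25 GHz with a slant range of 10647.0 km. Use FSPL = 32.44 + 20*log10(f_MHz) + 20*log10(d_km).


f = 19.25 GHz = 19250.0000 MHz
d = 10647.0 km
FSPL = 32.44 + 20*log10(19250.0000) + 20*log10(10647.0)
FSPL = 32.44 + 85.6886 + 80.5445
FSPL = 198.6732 dB

198.6732 dB


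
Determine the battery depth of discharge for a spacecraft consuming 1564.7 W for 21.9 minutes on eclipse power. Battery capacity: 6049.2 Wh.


E_used = P * t / 60 = 1564.7 * 21.9 / 60 = 571.1155 Wh
DOD = E_used / E_total * 100 = 571.1155 / 6049.2 * 100
DOD = 9.4412 %

9.4412 %


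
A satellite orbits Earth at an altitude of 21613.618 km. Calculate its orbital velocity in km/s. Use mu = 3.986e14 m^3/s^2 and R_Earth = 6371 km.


r = R_E + alt = 6371.0 + 21613.618 = 27984.6180 km = 2.7984618e+07 m
v = sqrt(mu/r) = sqrt(3.986e14 / 2.7984618e+07) = 3774.0614 m/s = 3.7741 km/s

3.7741 km/s


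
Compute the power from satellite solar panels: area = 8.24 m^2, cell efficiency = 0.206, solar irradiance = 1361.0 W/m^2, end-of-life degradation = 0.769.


P = area * eta * S * degradation
P = 8.24 * 0.206 * 1361.0 * 0.769
P = 1776.5560 W

1776.5560 W


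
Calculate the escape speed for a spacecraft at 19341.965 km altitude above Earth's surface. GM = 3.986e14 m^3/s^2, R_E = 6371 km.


r = 6371.0 + 19341.965 = 25712.9650 km = 2.5712965e+07 m
v_esc = sqrt(2*mu/r) = sqrt(2*3.986e14 / 2.5712965e+07)
v_esc = 5568.1069 m/s = 5.5681 km/s

5.5681 km/s


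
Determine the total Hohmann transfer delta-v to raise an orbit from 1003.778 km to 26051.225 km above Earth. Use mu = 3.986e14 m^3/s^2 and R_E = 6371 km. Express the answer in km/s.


r1 = 7374.7780 km = 7.374778e+06 m
r2 = 32422.2250 km = 3.2422225e+07 m
dv1 = sqrt(mu/r1)*(sqrt(2*r2/(r1+r2)) - 1) = 2032.5676 m/s
dv2 = sqrt(mu/r2)*(1 - sqrt(2*r1/(r1+r2))) = 1371.7097 m/s
total dv = |dv1| + |dv2| = 2032.5676 + 1371.7097 = 3404.2773 m/s = 3.4043 km/s

3.4043 km/s


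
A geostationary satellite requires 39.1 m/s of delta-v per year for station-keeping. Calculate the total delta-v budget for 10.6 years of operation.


dV = rate * years = 39.1 * 10.6
dV = 414.4600 m/s

414.4600 m/s


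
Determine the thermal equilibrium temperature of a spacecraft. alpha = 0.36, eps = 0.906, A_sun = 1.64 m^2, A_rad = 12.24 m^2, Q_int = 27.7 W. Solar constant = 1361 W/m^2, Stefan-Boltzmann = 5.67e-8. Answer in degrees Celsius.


Numerator = alpha*S*A_sun + Q_int = 0.36*1361*1.64 + 27.7 = 831.2344 W
Denominator = eps*sigma*A_rad = 0.906*5.67e-8*12.24 = 6.2877125e-07 W/K^4
T^4 = 1.3219981e+09 K^4
T = 190.6811 K = -82.4689 C

-82.4689 degrees Celsius


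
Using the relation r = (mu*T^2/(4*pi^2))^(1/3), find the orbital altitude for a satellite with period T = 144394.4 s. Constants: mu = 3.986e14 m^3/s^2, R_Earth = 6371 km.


T = 144394.4 s
r = (mu*T^2/(4*pi^2))^(1/3) = (3.986e14 * 144394.4^2 / (4*pi^2))^(1/3)
r = 5.948755e+07 m = 59487.5505 km
alt = r - R_E = 59487.5505 - 6371 = 53116.5505 km

53116.5505 km


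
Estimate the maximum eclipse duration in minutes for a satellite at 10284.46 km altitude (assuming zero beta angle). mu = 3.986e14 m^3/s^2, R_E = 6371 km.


r = 16655.4600 km
T = 356.5290 min
Eclipse fraction = arcsin(R_E/r)/pi = arcsin(6371.0000/16655.4600)/pi
= arcsin(0.3825172)/pi = 0.1249427
Eclipse duration = 0.1249427 * 356.5290 = 44.5457 min

44.5457 minutes


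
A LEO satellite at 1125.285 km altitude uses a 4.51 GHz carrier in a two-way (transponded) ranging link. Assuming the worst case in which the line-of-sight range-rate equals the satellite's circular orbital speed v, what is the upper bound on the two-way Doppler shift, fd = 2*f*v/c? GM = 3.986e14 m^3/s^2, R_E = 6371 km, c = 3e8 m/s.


r = 7.496285e+06 m
v = sqrt(mu/r) = 7291.9822 m/s (worst-case radial velocity)
f = 4.51 GHz = 4.51e+09 Hz
fd = 2*f*v/c = 2*4.51e+09*7291.9822/3.0e+08
fd = 219245.5994 Hz

219245.5994 Hz


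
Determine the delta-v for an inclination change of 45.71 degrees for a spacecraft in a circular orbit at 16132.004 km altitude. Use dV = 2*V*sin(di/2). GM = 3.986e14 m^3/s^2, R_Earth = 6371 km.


r = 22503.0040 km = 2.2503004e+07 m
V = sqrt(mu/r) = 4208.7042 m/s
di = 45.71 deg = 0.79779 rad
dV = 2*V*sin(di/2) = 2*4208.7042*sin(0.398895)
dV = 3269.3242 m/s = 3.2693 km/s

3.2693 km/s


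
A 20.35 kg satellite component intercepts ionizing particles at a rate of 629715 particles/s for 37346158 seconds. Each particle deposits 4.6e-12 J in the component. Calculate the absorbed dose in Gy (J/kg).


Total energy deposited = rate * time * E_per
  = 629715 * 37346158 * 4.6e-12 = 108.1802 J
Dose = E_total / mass = 108.1802 / 20.35
Dose = 5.3160 Gy

5.3160 Gy


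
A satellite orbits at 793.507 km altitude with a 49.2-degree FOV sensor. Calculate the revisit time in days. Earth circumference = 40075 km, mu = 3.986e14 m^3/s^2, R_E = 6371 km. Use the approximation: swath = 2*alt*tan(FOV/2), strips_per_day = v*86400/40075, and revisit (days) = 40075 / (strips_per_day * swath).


swath = 2*793.507*tan(0.429351) = 726.5917 km
v = sqrt(mu/r) = 7458.9121 m/s = 7.4589 km/s
strips/day = v*86400/40075 = 7.4589*86400/40075 = 16.0811
coverage/day = strips * swath = 16.0811 * 726.5917 = 11684.3931 km
revisit = 40075 / 11684.3931 = 3.4298 days

3.4298 days


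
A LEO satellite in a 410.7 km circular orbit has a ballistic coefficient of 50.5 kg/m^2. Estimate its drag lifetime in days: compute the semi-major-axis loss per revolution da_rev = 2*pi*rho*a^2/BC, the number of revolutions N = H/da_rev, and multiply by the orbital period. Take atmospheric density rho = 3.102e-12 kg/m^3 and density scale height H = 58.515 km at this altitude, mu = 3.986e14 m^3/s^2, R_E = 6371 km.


a = R_E + alt = 6781.7000 km = 6.7817e+06 m
da_rev = 2*pi*rho*a^2/BC = 2*pi*3.102e-12*(6.7817e+06)^2/50.5 = 17.750371 m per revolution
N = H/da_rev = 58515.0000 m / 17.750371 m = 3296.5508 revolutions
P = 2*pi*sqrt(a^3/mu) = 5558.0069 s
lifetime = N*P = 3296.5508 * 5558.0069 = 1.8322252e+07 s = 212.0631 days

212.0631 days


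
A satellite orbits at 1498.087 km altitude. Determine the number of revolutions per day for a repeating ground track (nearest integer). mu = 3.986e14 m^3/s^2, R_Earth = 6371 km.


r = 7.869087e+06 m
T = 2*pi*sqrt(r^3/mu) = 6947.0071 s = 115.7835 min
revs/day = 1440 / 115.7835 = 12.4370
Rounded: 12 revolutions per day

12 revolutions per day


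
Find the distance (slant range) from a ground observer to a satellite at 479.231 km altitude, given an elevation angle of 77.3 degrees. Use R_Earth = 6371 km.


h = 479.231 km, el = 77.3 deg
d = -R_E*sin(el) + sqrt((R_E*sin(el))^2 + 2*R_E*h + h^2)
d = -6371.0000*sin(1.3491) + sqrt((6371.0000*0.9755345)^2 + 2*6371.0000*479.231 + 479.231^2)
d = 490.3800 km

490.3800 km


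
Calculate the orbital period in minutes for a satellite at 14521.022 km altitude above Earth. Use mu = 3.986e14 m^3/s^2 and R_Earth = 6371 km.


r = 20892.0220 km = 2.0892022e+07 m
T = 2*pi*sqrt(r^3/mu) = 2*pi*sqrt(9.1188784e+21 / 3.986e14)
T = 30052.5918 s = 500.8765 min

500.8765 minutes


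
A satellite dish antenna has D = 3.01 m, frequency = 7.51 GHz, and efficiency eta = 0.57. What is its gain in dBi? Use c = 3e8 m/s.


lambda = c/f = 3e8 / 7.51e+09 = 0.03994674 m
G = eta*(pi*D/lambda)^2 = 0.57*(pi*3.01/0.03994674)^2
G = 31940.7388 (linear)
G = 10*log10(31940.7388) = 45.0434 dBi

45.0434 dBi


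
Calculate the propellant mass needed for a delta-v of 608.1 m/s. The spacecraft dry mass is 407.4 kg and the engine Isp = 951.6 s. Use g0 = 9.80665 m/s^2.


ve = Isp * g0 = 951.6 * 9.80665 = 9332.008140 m/s
mass ratio = exp(dv/ve) = exp(608.1/9332.008140) = 1.06733280
m_prop = m_dry * (mr - 1) = 407.4 * (1.06733280 - 1)
m_prop = 27.4314 kg

27.4314 kg


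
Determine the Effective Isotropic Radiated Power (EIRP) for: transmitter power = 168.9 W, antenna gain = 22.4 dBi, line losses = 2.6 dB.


Pt = 168.9 W = 22.2763 dBW
EIRP = Pt_dBW + Gt - losses = 22.2763 + 22.4 - 2.6 = 42.0763 dBW

42.0763 dBW


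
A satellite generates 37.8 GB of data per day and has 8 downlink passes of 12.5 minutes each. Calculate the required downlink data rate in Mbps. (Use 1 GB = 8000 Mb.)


total contact time = 8 * 12.5 * 60 = 6000.0000 s
data = 37.8 GB = 302400.0000 Mb
rate = 302400.0000 / 6000.0000 = 50.4000 Mbps

50.4000 Mbps


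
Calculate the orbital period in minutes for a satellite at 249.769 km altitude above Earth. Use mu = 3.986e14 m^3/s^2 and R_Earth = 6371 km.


r = 6620.7690 km = 6.620769e+06 m
T = 2*pi*sqrt(r^3/mu) = 2*pi*sqrt(2.9021864e+20 / 3.986e14)
T = 5361.3465 s = 89.3558 min

89.3558 minutes


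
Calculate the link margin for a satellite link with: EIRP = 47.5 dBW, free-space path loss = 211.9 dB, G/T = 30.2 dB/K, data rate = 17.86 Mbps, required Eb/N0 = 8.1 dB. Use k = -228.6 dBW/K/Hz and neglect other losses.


C/N0 = EIRP - FSPL + G/T - k = 47.5 - 211.9 + 30.2 - (-228.6)
C/N0 = 94.4000 dB-Hz
R_b = 17.86 Mbps = 1.786e+07 bps -> 10*log10(R_b) = 72.5188 dB-Hz
Eb/N0 = C/N0 - 10*log10(R_b) = 94.4000 - 72.5188 = 21.8812 dB
Margin = Eb/N0 - Eb/N0_req = 21.8812 - 8.1 = 13.7812 dB (link closes)

13.7812 dB


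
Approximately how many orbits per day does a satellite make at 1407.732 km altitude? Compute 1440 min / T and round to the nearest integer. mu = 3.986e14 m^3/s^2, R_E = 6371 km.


r = 7.778732e+06 m
T = 2*pi*sqrt(r^3/mu) = 6827.7001 s = 113.7950 min
revs/day = 1440 / 113.7950 = 12.6543
Rounded: 13 revolutions per day

13 revolutions per day


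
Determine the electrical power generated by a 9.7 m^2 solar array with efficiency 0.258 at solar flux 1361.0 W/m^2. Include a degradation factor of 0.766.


P = area * eta * S * degradation
P = 9.7 * 0.258 * 1361.0 * 0.766
P = 2609.0256 W

2609.0256 W


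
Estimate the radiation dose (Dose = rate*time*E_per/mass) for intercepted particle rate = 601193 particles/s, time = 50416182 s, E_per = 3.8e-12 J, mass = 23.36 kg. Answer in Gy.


Total energy deposited = rate * time * E_per
  = 601193 * 50416182 * 3.8e-12 = 115.1775 J
Dose = E_total / mass = 115.1775 / 23.36
Dose = 4.9305 Gy

4.9305 Gy


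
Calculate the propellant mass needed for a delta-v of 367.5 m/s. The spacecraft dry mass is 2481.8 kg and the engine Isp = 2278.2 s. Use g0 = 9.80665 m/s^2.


ve = Isp * g0 = 2278.2 * 9.80665 = 22341.510030 m/s
mass ratio = exp(dv/ve) = exp(367.5/22341.510030) = 1.01658523
m_prop = m_dry * (mr - 1) = 2481.8 * (1.01658523 - 1)
m_prop = 41.1612 kg

41.1612 kg


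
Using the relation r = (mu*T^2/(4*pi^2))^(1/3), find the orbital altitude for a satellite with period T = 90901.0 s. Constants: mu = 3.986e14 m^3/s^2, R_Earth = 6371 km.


T = 90901.0 s
r = (mu*T^2/(4*pi^2))^(1/3) = (3.986e14 * 90901.0^2 / (4*pi^2))^(1/3)
r = 4.3695659e+07 m = 43695.6590 km
alt = r - R_E = 43695.6590 - 6371 = 37324.6590 km

37324.6590 km


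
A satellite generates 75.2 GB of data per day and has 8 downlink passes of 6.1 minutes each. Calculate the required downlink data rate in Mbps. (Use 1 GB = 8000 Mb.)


total contact time = 8 * 6.1 * 60 = 2928.0000 s
data = 75.2 GB = 601600.0000 Mb
rate = 601600.0000 / 2928.0000 = 205.4645 Mbps

205.4645 Mbps


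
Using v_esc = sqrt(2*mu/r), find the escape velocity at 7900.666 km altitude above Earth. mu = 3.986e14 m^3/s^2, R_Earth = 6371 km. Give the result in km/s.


r = 6371.0 + 7900.666 = 14271.6660 km = 1.4271666e+07 m
v_esc = sqrt(2*mu/r) = sqrt(2*3.986e14 / 1.4271666e+07)
v_esc = 7473.8832 m/s = 7.4739 km/s

7.4739 km/s


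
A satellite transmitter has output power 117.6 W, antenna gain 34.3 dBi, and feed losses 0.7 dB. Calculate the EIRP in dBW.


Pt = 117.6 W = 20.7041 dBW
EIRP = Pt_dBW + Gt - losses = 20.7041 + 34.3 - 0.7 = 54.3041 dBW

54.3041 dBW


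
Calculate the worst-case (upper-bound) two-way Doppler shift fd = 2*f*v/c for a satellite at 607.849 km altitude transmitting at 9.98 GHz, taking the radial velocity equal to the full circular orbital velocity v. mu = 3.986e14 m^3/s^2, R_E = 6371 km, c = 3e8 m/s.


r = 6.978849e+06 m
v = sqrt(mu/r) = 7557.4755 m/s (worst-case radial velocity)
f = 9.98 GHz = 9.98e+09 Hz
fd = 2*f*v/c = 2*9.98e+09*7557.4755/3.0e+08
fd = 502824.0347 Hz

502824.0347 Hz


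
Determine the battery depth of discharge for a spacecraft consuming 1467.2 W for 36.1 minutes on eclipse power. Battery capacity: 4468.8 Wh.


E_used = P * t / 60 = 1467.2 * 36.1 / 60 = 882.7653 Wh
DOD = E_used / E_total * 100 = 882.7653 / 4468.8 * 100
DOD = 19.7540 %

19.7540 %


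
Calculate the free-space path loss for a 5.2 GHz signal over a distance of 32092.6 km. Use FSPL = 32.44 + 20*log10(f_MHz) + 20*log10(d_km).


f = 5.2 GHz = 5200.0000 MHz
d = 32092.6 km
FSPL = 32.44 + 20*log10(5200.0000) + 20*log10(32092.6)
FSPL = 32.44 + 74.3201 + 90.1281
FSPL = 196.8882 dB

196.8882 dB


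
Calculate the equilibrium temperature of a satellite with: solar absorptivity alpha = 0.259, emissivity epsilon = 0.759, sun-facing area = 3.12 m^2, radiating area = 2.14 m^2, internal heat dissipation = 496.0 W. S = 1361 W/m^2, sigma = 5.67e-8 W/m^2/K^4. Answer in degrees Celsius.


Numerator = alpha*S*A_sun + Q_int = 0.259*1361*3.12 + 496.0 = 1595.7969 W
Denominator = eps*sigma*A_rad = 0.759*5.67e-8*2.14 = 9.2095542e-08 W/K^4
T^4 = 1.7327624e+10 K^4
T = 362.8146 K = 89.6646 C

89.6646 degrees Celsius


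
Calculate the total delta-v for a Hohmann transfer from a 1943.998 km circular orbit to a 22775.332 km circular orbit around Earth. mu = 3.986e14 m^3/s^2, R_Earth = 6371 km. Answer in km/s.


r1 = 8314.9980 km = 8.314998e+06 m
r2 = 29146.3320 km = 2.9146332e+07 m
dv1 = sqrt(mu/r1)*(sqrt(2*r2/(r1+r2)) - 1) = 1713.1120 m/s
dv2 = sqrt(mu/r2)*(1 - sqrt(2*r1/(r1+r2))) = 1234.1374 m/s
total dv = |dv1| + |dv2| = 1713.1120 + 1234.1374 = 2947.2494 m/s = 2.9472 km/s

2.9472 km/s


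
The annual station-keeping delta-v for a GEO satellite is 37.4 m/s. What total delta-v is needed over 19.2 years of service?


dV = rate * years = 37.4 * 19.2
dV = 718.0800 m/s

718.0800 m/s


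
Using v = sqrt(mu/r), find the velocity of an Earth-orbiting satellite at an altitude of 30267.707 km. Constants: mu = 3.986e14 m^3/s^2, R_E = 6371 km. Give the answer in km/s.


r = R_E + alt = 6371.0 + 30267.707 = 36638.7070 km = 3.6638707e+07 m
v = sqrt(mu/r) = sqrt(3.986e14 / 3.6638707e+07) = 3298.3640 m/s = 3.2984 km/s

3.2984 km/s


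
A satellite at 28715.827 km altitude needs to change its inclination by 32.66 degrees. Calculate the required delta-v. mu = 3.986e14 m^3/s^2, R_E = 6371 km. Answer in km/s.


r = 35086.8270 km = 3.5086827e+07 m
V = sqrt(mu/r) = 3370.5176 m/s
di = 32.66 deg = 0.5700245 rad
dV = 2*V*sin(di/2) = 2*3370.5176*sin(0.2850123)
dV = 1895.3716 m/s = 1.8954 km/s

1.8954 km/s


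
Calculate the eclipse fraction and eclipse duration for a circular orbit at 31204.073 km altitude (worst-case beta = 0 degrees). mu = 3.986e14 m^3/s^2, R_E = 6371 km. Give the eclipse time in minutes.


r = 37575.0730 km
T = 1208.1190 min
Eclipse fraction = arcsin(R_E/r)/pi = arcsin(6371.0000/37575.0730)/pi
= arcsin(0.1695539)/pi = 0.05423268
Eclipse duration = 0.05423268 * 1208.1190 = 65.5195 min

65.5195 minutes


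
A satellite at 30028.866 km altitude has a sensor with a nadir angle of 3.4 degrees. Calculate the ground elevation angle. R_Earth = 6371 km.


r = R_E + alt = 36399.8660 km
Law of sines in the satellite / Earth-center / ground-point triangle:
  sin(nadir)/R_E = sin(90 + el)/r  =>  cos(el) = (r/R_E)*sin(nadir)
cos(el) = (36399.8660 / 6371.0000) * sin(3.4 deg) = 0.3388391
el = arccos(0.3388391) = 70.1938 deg
(Earth-central angle = 90 - nadir - el = 16.4062 deg)

70.1938 degrees


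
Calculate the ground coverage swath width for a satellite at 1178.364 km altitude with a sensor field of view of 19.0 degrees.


FOV = 19.0 deg = 0.3316126 rad
swath = 2 * alt * tan(FOV/2) = 2 * 1178.364 * tan(0.1658063)
swath = 2 * 1178.364 * 0.1673426
swath = 394.3810 km

394.3810 km


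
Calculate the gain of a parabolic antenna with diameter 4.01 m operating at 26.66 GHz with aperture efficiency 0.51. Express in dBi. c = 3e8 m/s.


lambda = c/f = 3e8 / 2.666e+10 = 0.01125281 m
G = eta*(pi*D/lambda)^2 = 0.51*(pi*4.01/0.01125281)^2
G = 639199.5307 (linear)
G = 10*log10(639199.5307) = 58.0564 dBi

58.0564 dBi


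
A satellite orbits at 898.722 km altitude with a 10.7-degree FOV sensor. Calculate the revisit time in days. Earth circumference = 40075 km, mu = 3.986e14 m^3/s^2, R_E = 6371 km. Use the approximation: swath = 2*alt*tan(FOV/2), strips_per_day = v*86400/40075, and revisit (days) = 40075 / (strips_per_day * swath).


swath = 2*898.722*tan(0.09337511) = 168.3260 km
v = sqrt(mu/r) = 7404.7388 m/s = 7.4047 km/s
strips/day = v*86400/40075 = 7.4047*86400/40075 = 15.9643
coverage/day = strips * swath = 15.9643 * 168.3260 = 2687.2077 km
revisit = 40075 / 2687.2077 = 14.9132 days

14.9132 days


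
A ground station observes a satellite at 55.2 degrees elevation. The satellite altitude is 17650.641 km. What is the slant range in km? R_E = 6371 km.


h = 17650.641 km, el = 55.2 deg
d = -R_E*sin(el) + sqrt((R_E*sin(el))^2 + 2*R_E*h + h^2)
d = -6371.0000*sin(0.9634217) + sqrt((6371.0000*0.8211492)^2 + 2*6371.0000*17650.641 + 17650.641^2)
d = 18513.3236 km

18513.3236 km


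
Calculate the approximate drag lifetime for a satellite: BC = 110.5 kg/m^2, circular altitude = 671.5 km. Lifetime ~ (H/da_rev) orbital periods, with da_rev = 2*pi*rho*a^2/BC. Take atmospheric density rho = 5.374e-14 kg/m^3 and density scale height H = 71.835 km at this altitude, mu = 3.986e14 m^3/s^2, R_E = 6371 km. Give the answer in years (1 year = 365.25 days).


a = R_E + alt = 7042.5000 km = 7.0425e+06 m
da_rev = 2*pi*rho*a^2/BC = 2*pi*5.374e-14*(7.0425e+06)^2/110.5 = 0.151554545 m per revolution
N = H/da_rev = 71835.0000 m / 0.151554545 m = 473987.7660 revolutions
P = 2*pi*sqrt(a^3/mu) = 5881.6815 s
lifetime = N*P = 473987.7660 * 5881.6815 = 2.7878451e+09 s = 32266.7255 days
years = 32266.7255 / 365.25 = 88.3415 years

88.3415 years


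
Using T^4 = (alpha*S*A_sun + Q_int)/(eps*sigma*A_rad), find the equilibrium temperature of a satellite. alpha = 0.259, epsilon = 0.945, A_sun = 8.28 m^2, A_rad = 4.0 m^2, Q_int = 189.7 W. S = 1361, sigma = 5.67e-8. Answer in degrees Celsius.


Numerator = alpha*S*A_sun + Q_int = 0.259*1361*8.28 + 189.7 = 3108.3917 W
Denominator = eps*sigma*A_rad = 0.945*5.67e-8*4.0 = 2.14326e-07 W/K^4
T^4 = 1.4503101e+10 K^4
T = 347.0286 K = 73.8786 C

73.8786 degrees Celsius


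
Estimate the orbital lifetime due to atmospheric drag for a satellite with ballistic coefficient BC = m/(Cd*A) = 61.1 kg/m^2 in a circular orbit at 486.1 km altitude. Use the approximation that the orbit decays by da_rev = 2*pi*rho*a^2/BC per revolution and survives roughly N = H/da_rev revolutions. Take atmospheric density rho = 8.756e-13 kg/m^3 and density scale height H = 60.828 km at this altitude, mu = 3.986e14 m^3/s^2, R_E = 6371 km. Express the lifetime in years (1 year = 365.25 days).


a = R_E + alt = 6857.1000 km = 6.8571e+06 m
da_rev = 2*pi*rho*a^2/BC = 2*pi*8.756e-13*(6.8571e+06)^2/61.1 = 4.233752 m per revolution
N = H/da_rev = 60828.0000 m / 4.233752 m = 14367.3992 revolutions
P = 2*pi*sqrt(a^3/mu) = 5650.9563 s
lifetime = N*P = 14367.3992 * 5650.9563 = 8.1189545e+07 s = 939.6938 days
years = 939.6938 / 365.25 = 2.5727 years

2.5727 years


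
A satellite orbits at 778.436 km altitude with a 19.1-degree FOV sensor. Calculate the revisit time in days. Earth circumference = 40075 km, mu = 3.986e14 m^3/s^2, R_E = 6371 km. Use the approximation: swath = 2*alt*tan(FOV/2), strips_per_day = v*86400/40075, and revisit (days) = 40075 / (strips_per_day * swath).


swath = 2*778.436*tan(0.1666789) = 261.9279 km
v = sqrt(mu/r) = 7466.7697 m/s = 7.4668 km/s
strips/day = v*86400/40075 = 7.4668*86400/40075 = 16.0980
coverage/day = strips * swath = 16.0980 * 261.9279 = 4216.5255 km
revisit = 40075 / 4216.5255 = 9.5043 days

9.5043 days


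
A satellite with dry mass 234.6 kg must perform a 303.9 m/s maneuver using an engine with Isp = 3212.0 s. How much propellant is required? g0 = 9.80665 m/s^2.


ve = Isp * g0 = 3212.0 * 9.80665 = 31498.959800 m/s
mass ratio = exp(dv/ve) = exp(303.9/31498.959800) = 1.00969463
m_prop = m_dry * (mr - 1) = 234.6 * (1.00969463 - 1)
m_prop = 2.2744 kg

2.2744 kg


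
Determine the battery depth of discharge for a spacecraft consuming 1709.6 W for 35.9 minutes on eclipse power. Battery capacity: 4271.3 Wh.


E_used = P * t / 60 = 1709.6 * 35.9 / 60 = 1022.9107 Wh
DOD = E_used / E_total * 100 = 1022.9107 / 4271.3 * 100
DOD = 23.9485 %

23.9485 %


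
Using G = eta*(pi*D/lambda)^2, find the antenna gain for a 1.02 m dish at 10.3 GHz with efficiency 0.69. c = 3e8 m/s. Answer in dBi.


lambda = c/f = 3e8 / 1.03e+10 = 0.02912621 m
G = eta*(pi*D/lambda)^2 = 0.69*(pi*1.02/0.02912621)^2
G = 8351.8199 (linear)
G = 10*log10(8351.8199) = 39.2178 dBi

39.2178 dBi


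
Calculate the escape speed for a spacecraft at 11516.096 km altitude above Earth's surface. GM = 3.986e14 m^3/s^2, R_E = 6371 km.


r = 6371.0 + 11516.096 = 17887.0960 km = 1.7887096e+07 m
v_esc = sqrt(2*mu/r) = sqrt(2*3.986e14 / 1.7887096e+07)
v_esc = 6675.9600 m/s = 6.6760 km/s

6.6760 km/s


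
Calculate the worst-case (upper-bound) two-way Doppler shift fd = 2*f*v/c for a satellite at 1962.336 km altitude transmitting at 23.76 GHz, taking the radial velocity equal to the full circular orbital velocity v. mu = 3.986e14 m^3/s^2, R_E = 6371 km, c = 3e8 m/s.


r = 8.333336e+06 m
v = sqrt(mu/r) = 6916.0671 m/s (worst-case radial velocity)
f = 23.76 GHz = 2.376e+10 Hz
fd = 2*f*v/c = 2*2.376e+10*6916.0671/3.0e+08
fd = 1.095505e+06 Hz

1.0955e+06 Hz


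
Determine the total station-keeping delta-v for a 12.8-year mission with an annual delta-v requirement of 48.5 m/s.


dV = rate * years = 48.5 * 12.8
dV = 620.8000 m/s

620.8000 m/s


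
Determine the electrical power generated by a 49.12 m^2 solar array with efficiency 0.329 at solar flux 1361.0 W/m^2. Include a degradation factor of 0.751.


P = area * eta * S * degradation
P = 49.12 * 0.329 * 1361.0 * 0.751
P = 16517.8044 W

16517.8044 W


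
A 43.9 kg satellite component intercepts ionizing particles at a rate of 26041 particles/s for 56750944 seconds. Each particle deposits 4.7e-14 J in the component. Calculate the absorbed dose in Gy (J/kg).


Total energy deposited = rate * time * E_per
  = 26041 * 56750944 * 4.7e-14 = 0.06945901 J
Dose = E_total / mass = 0.06945901 / 43.9
Dose = 0.00158221 Gy

0.0016 Gy


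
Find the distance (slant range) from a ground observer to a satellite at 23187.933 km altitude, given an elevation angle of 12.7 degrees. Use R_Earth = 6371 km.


h = 23187.933 km, el = 12.7 deg
d = -R_E*sin(el) + sqrt((R_E*sin(el))^2 + 2*R_E*h + h^2)
d = -6371.0000*sin(0.2216568) + sqrt((6371.0000*0.2198462)^2 + 2*6371.0000*23187.933 + 23187.933^2)
d = 27497.5029 km

27497.5029 km


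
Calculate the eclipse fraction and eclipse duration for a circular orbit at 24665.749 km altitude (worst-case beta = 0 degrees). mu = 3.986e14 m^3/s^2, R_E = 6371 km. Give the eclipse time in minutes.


r = 31036.7490 km
T = 906.9311 min
Eclipse fraction = arcsin(R_E/r)/pi = arcsin(6371.0000/31036.7490)/pi
= arcsin(0.2052728)/pi = 0.06580816
Eclipse duration = 0.06580816 * 906.9311 = 59.6835 min

59.6835 minutes


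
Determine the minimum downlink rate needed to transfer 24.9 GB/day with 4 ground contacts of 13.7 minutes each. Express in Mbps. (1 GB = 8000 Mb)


total contact time = 4 * 13.7 * 60 = 3288.0000 s
data = 24.9 GB = 199200.0000 Mb
rate = 199200.0000 / 3288.0000 = 60.5839 Mbps

60.5839 Mbps


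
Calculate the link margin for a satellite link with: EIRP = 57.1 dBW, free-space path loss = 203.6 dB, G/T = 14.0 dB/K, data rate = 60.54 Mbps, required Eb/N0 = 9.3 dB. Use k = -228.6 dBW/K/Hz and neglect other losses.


C/N0 = EIRP - FSPL + G/T - k = 57.1 - 203.6 + 14.0 - (-228.6)
C/N0 = 96.1000 dB-Hz
R_b = 60.54 Mbps = 6.054e+07 bps -> 10*log10(R_b) = 77.8204 dB-Hz
Eb/N0 = C/N0 - 10*log10(R_b) = 96.1000 - 77.8204 = 18.2796 dB
Margin = Eb/N0 - Eb/N0_req = 18.2796 - 9.3 = 8.9796 dB (link closes)

8.9796 dB


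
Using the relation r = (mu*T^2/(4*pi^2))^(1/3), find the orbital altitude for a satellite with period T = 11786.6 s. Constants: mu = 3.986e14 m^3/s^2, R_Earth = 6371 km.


T = 11786.6 s
r = (mu*T^2/(4*pi^2))^(1/3) = (3.986e14 * 11786.6^2 / (4*pi^2))^(1/3)
r = 1.1193989e+07 m = 11193.9892 km
alt = r - R_E = 11193.9892 - 6371 = 4822.9892 km

4822.9892 km


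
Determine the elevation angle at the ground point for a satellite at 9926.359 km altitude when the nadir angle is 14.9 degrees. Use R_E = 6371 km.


r = R_E + alt = 16297.3590 km
Law of sines in the satellite / Earth-center / ground-point triangle:
  sin(nadir)/R_E = sin(90 + el)/r  =>  cos(el) = (r/R_E)*sin(nadir)
cos(el) = (16297.3590 / 6371.0000) * sin(14.9 deg) = 0.6577594
el = arccos(0.6577594) = 48.8708 deg
(Earth-central angle = 90 - nadir - el = 26.2292 deg)

48.8708 degrees


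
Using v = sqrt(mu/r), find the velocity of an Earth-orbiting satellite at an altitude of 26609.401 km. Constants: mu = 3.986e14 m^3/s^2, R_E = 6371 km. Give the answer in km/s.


r = R_E + alt = 6371.0 + 26609.401 = 32980.4010 km = 3.2980401e+07 m
v = sqrt(mu/r) = sqrt(3.986e14 / 3.2980401e+07) = 3476.4876 m/s = 3.4765 km/s

3.4765 km/s


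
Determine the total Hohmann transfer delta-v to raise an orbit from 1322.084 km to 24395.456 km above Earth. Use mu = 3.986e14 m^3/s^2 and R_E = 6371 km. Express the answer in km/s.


r1 = 7693.0840 km = 7.693084e+06 m
r2 = 30766.4560 km = 3.0766456e+07 m
dv1 = sqrt(mu/r1)*(sqrt(2*r2/(r1+r2)) - 1) = 1906.6847 m/s
dv2 = sqrt(mu/r2)*(1 - sqrt(2*r1/(r1+r2))) = 1322.7649 m/s
total dv = |dv1| + |dv2| = 1906.6847 + 1322.7649 = 3229.4496 m/s = 3.2294 km/s

3.2294 km/s


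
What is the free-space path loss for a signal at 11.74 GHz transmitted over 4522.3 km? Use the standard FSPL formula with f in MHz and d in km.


f = 11.74 GHz = 11740.0000 MHz
d = 4522.3 km
FSPL = 32.44 + 20*log10(11740.0000) + 20*log10(4522.3)
FSPL = 32.44 + 81.3934 + 73.1072
FSPL = 186.9405 dB

186.9405 dB


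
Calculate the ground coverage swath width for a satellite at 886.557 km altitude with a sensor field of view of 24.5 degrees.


FOV = 24.5 deg = 0.4276057 rad
swath = 2 * alt * tan(FOV/2) = 2 * 886.557 * tan(0.2138028)
swath = 2 * 886.557 * 0.2171213
swath = 384.9808 km

384.9808 km


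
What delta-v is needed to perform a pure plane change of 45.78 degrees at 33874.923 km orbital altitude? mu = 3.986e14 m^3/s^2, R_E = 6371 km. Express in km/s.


r = 40245.9230 km = 4.0245923e+07 m
V = sqrt(mu/r) = 3147.0794 m/s
di = 45.78 deg = 0.7990117 rad
dV = 2*V*sin(di/2) = 2*3147.0794*sin(0.3995059)
dV = 2448.1959 m/s = 2.4482 km/s

2.4482 km/s


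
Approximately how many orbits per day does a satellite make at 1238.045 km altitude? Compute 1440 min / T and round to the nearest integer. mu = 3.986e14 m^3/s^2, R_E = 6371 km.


r = 7.609045e+06 m
T = 2*pi*sqrt(r^3/mu) = 6605.5115 s = 110.0919 min
revs/day = 1440 / 110.0919 = 13.0800
Rounded: 13 revolutions per day

13 revolutions per day


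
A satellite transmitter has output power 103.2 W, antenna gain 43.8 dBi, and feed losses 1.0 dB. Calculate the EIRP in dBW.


Pt = 103.2 W = 20.1368 dBW
EIRP = Pt_dBW + Gt - losses = 20.1368 + 43.8 - 1.0 = 62.9368 dBW

62.9368 dBW


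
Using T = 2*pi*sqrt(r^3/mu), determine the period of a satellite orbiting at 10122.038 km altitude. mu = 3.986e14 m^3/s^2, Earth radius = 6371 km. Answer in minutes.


r = 16493.0380 km = 1.6493038e+07 m
T = 2*pi*sqrt(r^3/mu) = 2*pi*sqrt(4.4864412e+21 / 3.986e14)
T = 21079.5925 s = 351.3265 min

351.3265 minutes


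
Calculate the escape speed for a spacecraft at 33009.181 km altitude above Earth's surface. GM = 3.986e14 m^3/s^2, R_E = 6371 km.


r = 6371.0 + 33009.181 = 39380.1810 km = 3.9380181e+07 m
v_esc = sqrt(2*mu/r) = sqrt(2*3.986e14 / 3.9380181e+07)
v_esc = 4499.2983 m/s = 4.4993 km/s

4.4993 km/s


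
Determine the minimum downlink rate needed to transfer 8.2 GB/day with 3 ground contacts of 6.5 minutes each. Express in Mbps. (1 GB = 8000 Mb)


total contact time = 3 * 6.5 * 60 = 1170.0000 s
data = 8.2 GB = 65600.0000 Mb
rate = 65600.0000 / 1170.0000 = 56.0684 Mbps

56.0684 Mbps
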